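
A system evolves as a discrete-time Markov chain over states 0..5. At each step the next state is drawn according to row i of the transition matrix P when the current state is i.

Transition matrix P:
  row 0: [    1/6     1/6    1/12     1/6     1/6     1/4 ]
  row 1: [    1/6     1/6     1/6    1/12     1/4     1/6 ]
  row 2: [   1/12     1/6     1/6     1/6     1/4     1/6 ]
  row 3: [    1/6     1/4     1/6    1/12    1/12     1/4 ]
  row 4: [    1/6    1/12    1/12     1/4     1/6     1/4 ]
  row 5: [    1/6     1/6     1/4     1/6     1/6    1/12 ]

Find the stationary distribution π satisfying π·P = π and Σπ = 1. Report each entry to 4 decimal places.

π = [0.1538, 0.1646, 0.1548, 0.1551, 0.1804, 0.1915]

Balance equations π_j = Σ_i π_i·P[i][j]:
  π_0 = 1/6·π_0 + 1/6·π_1 + 1/12·π_2 + 1/6·π_3 + 1/6·π_4 + 1/6·π_5
  π_1 = 1/6·π_0 + 1/6·π_1 + 1/6·π_2 + 1/4·π_3 + 1/12·π_4 + 1/6·π_5
  π_2 = 1/12·π_0 + 1/6·π_1 + 1/6·π_2 + 1/6·π_3 + 1/12·π_4 + 1/4·π_5
  π_3 = 1/6·π_0 + 1/12·π_1 + 1/6·π_2 + 1/12·π_3 + 1/4·π_4 + 1/6·π_5
  π_4 = 1/6·π_0 + 1/4·π_1 + 1/4·π_2 + 1/12·π_3 + 1/6·π_4 + 1/6·π_5
  normalize: π_0 + π_1 + π_2 + π_3 + π_4 + π_5 = 1
Solving the linear system gives exactly π = [6541/42538, 3500/21269, 3292/21269, 3298/21269, 3836/21269, 8145/42538].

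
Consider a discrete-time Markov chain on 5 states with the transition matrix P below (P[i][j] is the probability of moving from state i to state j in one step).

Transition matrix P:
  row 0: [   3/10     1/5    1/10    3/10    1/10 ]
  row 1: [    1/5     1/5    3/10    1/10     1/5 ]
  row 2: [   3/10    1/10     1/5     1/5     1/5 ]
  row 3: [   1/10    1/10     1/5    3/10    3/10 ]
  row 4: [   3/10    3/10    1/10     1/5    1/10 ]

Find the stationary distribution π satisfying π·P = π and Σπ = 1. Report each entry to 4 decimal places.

Balance equations π_j = Σ_i π_i·P[i][j]:
  π_0 = 3/10·π_0 + 1/5·π_1 + 3/10·π_2 + 1/10·π_3 + 3/10·π_4
  π_1 = 1/5·π_0 + 1/5·π_1 + 1/10·π_2 + 1/10·π_3 + 3/10·π_4
  π_2 = 1/10·π_0 + 3/10·π_1 + 1/5·π_2 + 1/5·π_3 + 1/10·π_4
  π_3 = 3/10·π_0 + 1/10·π_1 + 1/5·π_2 + 3/10·π_3 + 1/5·π_4
  normalize: π_0 + π_1 + π_2 + π_3 + π_4 = 1
Solving the linear system gives exactly π = [2174/9193, 1633/9193, 1618/9193, 2103/9193, 1665/9193].

π = [0.2365, 0.1776, 0.1760, 0.2288, 0.1811]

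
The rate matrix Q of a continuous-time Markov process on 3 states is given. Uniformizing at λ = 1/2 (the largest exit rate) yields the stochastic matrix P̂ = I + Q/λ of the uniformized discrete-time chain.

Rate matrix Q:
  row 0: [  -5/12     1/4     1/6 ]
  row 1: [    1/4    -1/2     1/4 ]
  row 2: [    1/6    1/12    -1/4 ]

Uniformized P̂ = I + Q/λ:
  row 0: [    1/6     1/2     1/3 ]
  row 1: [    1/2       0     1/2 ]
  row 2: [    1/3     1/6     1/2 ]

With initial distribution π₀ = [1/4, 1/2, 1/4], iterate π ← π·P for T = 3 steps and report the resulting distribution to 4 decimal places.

t=0: π = [0.2500, 0.5000, 0.2500]
t=1: π = [0.3750, 0.1667, 0.4583]
t=2: π = [0.2986, 0.2639, 0.4375]
t=3: π = [0.3275, 0.2222, 0.4502]

π = [0.3275, 0.2222, 0.4502]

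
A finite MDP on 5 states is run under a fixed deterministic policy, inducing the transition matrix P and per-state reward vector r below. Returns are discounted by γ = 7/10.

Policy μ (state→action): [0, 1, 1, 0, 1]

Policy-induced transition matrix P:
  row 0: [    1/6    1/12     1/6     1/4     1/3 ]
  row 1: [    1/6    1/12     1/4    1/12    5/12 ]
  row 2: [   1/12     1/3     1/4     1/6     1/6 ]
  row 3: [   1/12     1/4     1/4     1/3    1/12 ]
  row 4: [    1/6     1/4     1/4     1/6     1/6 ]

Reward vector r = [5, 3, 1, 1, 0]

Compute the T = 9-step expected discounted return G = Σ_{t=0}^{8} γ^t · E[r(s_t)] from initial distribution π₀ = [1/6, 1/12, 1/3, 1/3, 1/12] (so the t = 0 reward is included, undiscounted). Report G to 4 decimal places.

t=0: π = [0.1667, 0.0833, 0.3333, 0.3333, 0.0833], E[r] = 1.7500, γ^t·E[r] = 1.750000, running G = 1.750000
t=1: π = [0.1111, 0.2361, 0.2361, 0.2292, 0.1875], E[r] = 1.7292, γ^t·E[r] = 1.210417, running G = 2.960417
t=2: π = [0.1279, 0.2118, 0.2407, 0.1944, 0.2251], E[r] = 1.7101, γ^t·E[r] = 0.837934, running G = 3.798351
t=3: π = [0.1304, 0.2134, 0.2393, 0.1921, 0.2247], E[r] = 1.7238, γ^t·E[r] = 0.591252, running G = 4.389602
t=4: π = [0.1307, 0.2126, 0.2391, 0.1918, 0.2258], E[r] = 1.7224, γ^t·E[r] = 0.413543, running G = 4.803145
t=5: π = [0.1308, 0.2127, 0.2391, 0.1918, 0.2256], E[r] = 1.7228, γ^t·E[r] = 0.289552, running G = 5.092698
t=6: π = [0.1308, 0.2127, 0.2391, 0.1918, 0.2257], E[r] = 1.7227, γ^t·E[r] = 0.202679, running G = 5.295377
t=7: π = [0.1308, 0.2127, 0.2391, 0.1918, 0.2256], E[r] = 1.7228, γ^t·E[r] = 0.141876, running G = 5.437253
t=8: π = [0.1308, 0.2127, 0.2391, 0.1918, 0.2256], E[r] = 1.7228, γ^t·E[r] = 0.099313, running G = 5.536566

G = 5.5366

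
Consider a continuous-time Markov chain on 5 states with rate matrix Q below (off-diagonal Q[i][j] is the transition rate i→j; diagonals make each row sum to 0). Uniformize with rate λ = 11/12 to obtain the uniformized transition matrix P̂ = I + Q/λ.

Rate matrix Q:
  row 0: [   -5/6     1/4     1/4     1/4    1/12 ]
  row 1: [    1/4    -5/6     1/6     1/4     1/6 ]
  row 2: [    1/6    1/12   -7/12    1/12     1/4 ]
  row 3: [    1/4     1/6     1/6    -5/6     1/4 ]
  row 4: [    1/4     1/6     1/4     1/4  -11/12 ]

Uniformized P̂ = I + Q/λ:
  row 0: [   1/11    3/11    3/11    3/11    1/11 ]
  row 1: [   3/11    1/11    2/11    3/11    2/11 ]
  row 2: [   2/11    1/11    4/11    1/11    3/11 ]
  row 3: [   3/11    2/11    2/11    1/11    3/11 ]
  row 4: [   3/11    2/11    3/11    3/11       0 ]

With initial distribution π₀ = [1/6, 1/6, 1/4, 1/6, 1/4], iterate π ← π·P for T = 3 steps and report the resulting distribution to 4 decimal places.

t=0: π = [0.1667, 0.1667, 0.2500, 0.1667, 0.2500]
t=1: π = [0.2197, 0.1591, 0.2652, 0.1970, 0.1591]
t=2: π = [0.2087, 0.1632, 0.2645, 0.1887, 0.1749]
t=3: π = [0.2107, 0.1619, 0.2648, 0.1903, 0.1722]

π = [0.2107, 0.1619, 0.2648, 0.1903, 0.1722]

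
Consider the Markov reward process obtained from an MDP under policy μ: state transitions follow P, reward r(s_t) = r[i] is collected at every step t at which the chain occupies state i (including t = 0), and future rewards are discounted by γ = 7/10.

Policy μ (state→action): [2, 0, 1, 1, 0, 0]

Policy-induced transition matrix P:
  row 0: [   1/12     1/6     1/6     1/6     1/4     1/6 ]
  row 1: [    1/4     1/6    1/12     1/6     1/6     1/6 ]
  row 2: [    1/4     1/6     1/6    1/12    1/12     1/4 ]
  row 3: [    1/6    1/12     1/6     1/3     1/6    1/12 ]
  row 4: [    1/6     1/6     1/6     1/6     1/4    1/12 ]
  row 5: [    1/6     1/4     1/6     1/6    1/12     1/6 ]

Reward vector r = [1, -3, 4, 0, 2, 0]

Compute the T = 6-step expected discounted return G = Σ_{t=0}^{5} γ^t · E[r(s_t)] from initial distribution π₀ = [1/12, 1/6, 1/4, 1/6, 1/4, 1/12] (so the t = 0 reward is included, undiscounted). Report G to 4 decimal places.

t=0: π = [0.0833, 0.1667, 0.2500, 0.1667, 0.2500, 0.0833], E[r] = 1.0833, γ^t·E[r] = 1.083333, running G = 1.083333
t=1: π = [0.1944, 0.1597, 0.1528, 0.1736, 0.1667, 0.1528], E[r] = 0.6597, γ^t·E[r] = 0.461806, running G = 1.545139
t=2: π = [0.1765, 0.1649, 0.1534, 0.1829, 0.1713, 0.1510], E[r] = 0.6377, γ^t·E[r] = 0.312488, running G = 1.857627
t=3: π = [0.1785, 0.1640, 0.1529, 0.1844, 0.1703, 0.1499], E[r] = 0.6387, γ^t·E[r] = 0.219073, running G = 2.076700
t=4: π = [0.1782, 0.1638, 0.1530, 0.1847, 0.1705, 0.1499], E[r] = 0.6398, γ^t·E[r] = 0.153614, running G = 2.230314
t=5: π = [0.1782, 0.1638, 0.1530, 0.1847, 0.1705, 0.1498], E[r] = 0.6400, γ^t·E[r] = 0.107557, running G = 2.337872

G = 2.3379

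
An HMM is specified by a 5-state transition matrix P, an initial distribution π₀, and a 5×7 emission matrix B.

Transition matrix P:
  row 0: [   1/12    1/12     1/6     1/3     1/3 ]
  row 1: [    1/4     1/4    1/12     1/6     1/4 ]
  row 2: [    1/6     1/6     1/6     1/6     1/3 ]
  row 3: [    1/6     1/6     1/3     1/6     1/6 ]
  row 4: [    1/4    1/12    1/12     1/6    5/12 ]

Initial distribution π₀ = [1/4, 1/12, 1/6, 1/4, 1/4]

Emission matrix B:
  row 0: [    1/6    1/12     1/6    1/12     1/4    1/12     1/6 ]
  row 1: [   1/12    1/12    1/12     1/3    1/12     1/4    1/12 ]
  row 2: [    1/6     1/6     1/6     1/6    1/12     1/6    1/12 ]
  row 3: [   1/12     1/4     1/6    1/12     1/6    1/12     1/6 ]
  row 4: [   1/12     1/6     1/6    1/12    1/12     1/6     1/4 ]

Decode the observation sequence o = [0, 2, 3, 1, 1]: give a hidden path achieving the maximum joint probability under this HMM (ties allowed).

path = [0, 3, 2, 4, 4]

t=0: δ = [4.167e-02, 6.944e-03, 2.778e-02, 2.083e-02, 2.083e-02]  (obs o_0=0)
t=1: δ = [8.681e-04, 3.858e-04, 1.157e-03, 2.315e-03, 2.315e-03]  ψ = [4, 2, 0, 0, 0]  (obs o_1=2)
t=2: δ = [4.823e-05, 1.286e-04, 1.286e-04, 3.215e-05, 8.038e-05]  ψ = [4, 3, 3, 3, 4]  (obs o_2=3)
t=3: δ = [2.679e-06, 2.679e-06, 3.572e-06, 5.358e-06, 7.144e-06]  ψ = [1, 1, 2, 1, 2]  (obs o_3=1)
t=4: δ = [1.488e-07, 7.442e-08, 2.977e-07, 2.977e-07, 4.961e-07]  ψ = [4, 3, 3, 4, 4]  (obs o_4=1)
backtrack: best end state = 4; path = [0, 3, 2, 4, 4]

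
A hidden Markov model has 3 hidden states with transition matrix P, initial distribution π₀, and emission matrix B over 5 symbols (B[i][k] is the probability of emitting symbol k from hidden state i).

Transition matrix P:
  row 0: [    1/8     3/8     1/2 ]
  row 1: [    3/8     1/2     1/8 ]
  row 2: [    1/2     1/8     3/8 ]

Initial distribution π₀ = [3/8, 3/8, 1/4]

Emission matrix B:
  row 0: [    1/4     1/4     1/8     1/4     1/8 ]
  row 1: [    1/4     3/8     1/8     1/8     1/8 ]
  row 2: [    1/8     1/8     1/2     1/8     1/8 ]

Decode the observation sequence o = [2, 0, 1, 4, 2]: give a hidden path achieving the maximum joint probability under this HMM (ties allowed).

t=0: δ = [4.688e-02, 4.688e-02, 1.250e-01]  (obs o_0=2)
t=1: δ = [1.562e-02, 5.859e-03, 5.859e-03]  ψ = [2, 1, 2]  (obs o_1=0)
t=2: δ = [7.324e-04, 2.197e-03, 9.766e-04]  ψ = [2, 0, 0]  (obs o_2=1)
t=3: δ = [1.030e-04, 1.373e-04, 4.578e-05]  ψ = [1, 1, 0]  (obs o_3=4)
t=4: δ = [6.437e-06, 8.583e-06, 2.575e-05]  ψ = [1, 1, 0]  (obs o_4=2)
backtrack: best end state = 2; path = [2, 0, 1, 0, 2]

path = [2, 0, 1, 0, 2]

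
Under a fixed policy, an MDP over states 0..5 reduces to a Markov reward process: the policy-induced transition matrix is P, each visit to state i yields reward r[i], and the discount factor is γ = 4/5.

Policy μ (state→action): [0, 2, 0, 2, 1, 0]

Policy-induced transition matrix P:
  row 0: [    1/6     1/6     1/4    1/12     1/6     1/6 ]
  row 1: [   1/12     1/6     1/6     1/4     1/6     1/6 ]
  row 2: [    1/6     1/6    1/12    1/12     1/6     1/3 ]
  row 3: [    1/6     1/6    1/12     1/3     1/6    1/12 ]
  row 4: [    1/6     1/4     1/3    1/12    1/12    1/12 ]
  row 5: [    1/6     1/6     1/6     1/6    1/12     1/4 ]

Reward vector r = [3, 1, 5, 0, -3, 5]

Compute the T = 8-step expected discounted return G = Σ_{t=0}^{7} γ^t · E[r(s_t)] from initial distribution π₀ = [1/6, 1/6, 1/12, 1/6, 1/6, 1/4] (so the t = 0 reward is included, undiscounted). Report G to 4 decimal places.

G = 8.2120

t=0: π = [0.1667, 0.1667, 0.0833, 0.1667, 0.1667, 0.2500], E[r] = 1.8333, γ^t·E[r] = 1.833333, running G = 1.833333
t=1: π = [0.1528, 0.1806, 0.1875, 0.1736, 0.1319, 0.1736], E[r] = 2.0486, γ^t·E[r] = 1.638889, running G = 3.472222
t=2: π = [0.1516, 0.1777, 0.1713, 0.1713, 0.1412, 0.1869], E[r] = 2.0000, γ^t·E[r] = 1.280000, running G = 4.752222
t=3: π = [0.1519, 0.1784, 0.1743, 0.1713, 0.1393, 0.1848], E[r] = 2.0112, γ^t·E[r] = 1.029753, running G = 5.781975
t=4: π = [0.1518, 0.1783, 0.1737, 0.1713, 0.1397, 0.1852], E[r] = 2.0095, γ^t·E[r] = 0.823088, running G = 6.605063
t=5: π = [0.1518, 0.1783, 0.1738, 0.1713, 0.1396, 0.1851], E[r] = 2.0099, γ^t·E[r] = 0.658597, running G = 7.263660
t=6: π = [0.1518, 0.1783, 0.1738, 0.1713, 0.1396, 0.1852], E[r] = 2.0098, γ^t·E[r] = 0.526860, running G = 7.790520
t=7: π = [0.1518, 0.1783, 0.1738, 0.1713, 0.1396, 0.1852], E[r] = 2.0098, γ^t·E[r] = 0.421491, running G = 8.212011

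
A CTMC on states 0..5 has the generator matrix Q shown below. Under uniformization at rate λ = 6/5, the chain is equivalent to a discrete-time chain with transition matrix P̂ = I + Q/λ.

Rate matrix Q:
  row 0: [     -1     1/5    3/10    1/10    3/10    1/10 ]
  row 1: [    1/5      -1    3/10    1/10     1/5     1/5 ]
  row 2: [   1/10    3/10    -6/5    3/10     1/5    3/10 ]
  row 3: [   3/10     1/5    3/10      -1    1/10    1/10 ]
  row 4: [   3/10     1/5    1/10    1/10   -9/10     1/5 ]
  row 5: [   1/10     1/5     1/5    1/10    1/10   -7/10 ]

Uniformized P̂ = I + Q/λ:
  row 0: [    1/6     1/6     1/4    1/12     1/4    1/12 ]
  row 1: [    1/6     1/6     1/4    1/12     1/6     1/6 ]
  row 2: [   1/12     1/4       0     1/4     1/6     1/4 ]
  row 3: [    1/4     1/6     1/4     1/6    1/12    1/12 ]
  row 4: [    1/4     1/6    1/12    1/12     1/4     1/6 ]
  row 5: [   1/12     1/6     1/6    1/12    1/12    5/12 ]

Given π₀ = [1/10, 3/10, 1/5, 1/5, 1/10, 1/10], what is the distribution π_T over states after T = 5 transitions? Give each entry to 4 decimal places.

t=0: π = [0.1000, 0.3000, 0.2000, 0.2000, 0.1000, 0.1000]
t=1: π = [0.1667, 0.1833, 0.1750, 0.1333, 0.1583, 0.1833]
t=2: π = [0.1611, 0.1813, 0.1646, 0.1236, 0.1674, 0.2021]
t=3: π = [0.1604, 0.1804, 0.1641, 0.1211, 0.1669, 0.2072]
t=4: π = [0.1597, 0.1803, 0.1639, 0.1208, 0.1666, 0.2087]
t=5: π = [0.1596, 0.1803, 0.1639, 0.1207, 0.1664, 0.2091]

π = [0.1596, 0.1803, 0.1639, 0.1207, 0.1664, 0.2091]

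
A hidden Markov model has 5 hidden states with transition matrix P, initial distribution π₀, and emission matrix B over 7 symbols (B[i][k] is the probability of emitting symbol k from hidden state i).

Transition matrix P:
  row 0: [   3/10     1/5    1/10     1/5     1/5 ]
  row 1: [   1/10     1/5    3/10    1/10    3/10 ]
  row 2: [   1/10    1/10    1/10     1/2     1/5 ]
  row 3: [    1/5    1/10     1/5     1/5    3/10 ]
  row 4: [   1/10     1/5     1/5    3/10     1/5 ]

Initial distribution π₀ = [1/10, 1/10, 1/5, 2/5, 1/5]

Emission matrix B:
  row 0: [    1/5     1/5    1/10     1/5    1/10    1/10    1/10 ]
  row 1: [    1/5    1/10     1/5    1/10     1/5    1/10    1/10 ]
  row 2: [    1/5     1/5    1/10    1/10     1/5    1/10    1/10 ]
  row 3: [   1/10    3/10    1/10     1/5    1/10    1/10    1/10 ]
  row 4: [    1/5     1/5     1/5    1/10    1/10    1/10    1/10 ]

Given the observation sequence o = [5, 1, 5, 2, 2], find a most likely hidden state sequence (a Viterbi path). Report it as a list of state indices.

path = [2, 3, 4, 1, 4]

t=0: δ = [1.000e-02, 1.000e-02, 2.000e-02, 4.000e-02, 2.000e-02]  (obs o_0=5)
t=1: δ = [1.600e-03, 4.000e-04, 1.600e-03, 3.000e-03, 2.400e-03]  ψ = [3, 3, 3, 2, 3]  (obs o_1=1)
t=2: δ = [6.000e-05, 4.800e-05, 6.000e-05, 8.000e-05, 9.000e-05]  ψ = [3, 4, 3, 2, 3]  (obs o_2=5)
t=3: δ = [1.800e-06, 3.600e-06, 1.800e-06, 3.000e-06, 4.800e-06]  ψ = [0, 4, 4, 2, 3]  (obs o_3=2)
t=4: δ = [6.000e-08, 1.920e-07, 1.080e-07, 1.440e-07, 2.160e-07]  ψ = [3, 4, 1, 4, 1]  (obs o_4=2)
backtrack: best end state = 4; path = [2, 3, 4, 1, 4]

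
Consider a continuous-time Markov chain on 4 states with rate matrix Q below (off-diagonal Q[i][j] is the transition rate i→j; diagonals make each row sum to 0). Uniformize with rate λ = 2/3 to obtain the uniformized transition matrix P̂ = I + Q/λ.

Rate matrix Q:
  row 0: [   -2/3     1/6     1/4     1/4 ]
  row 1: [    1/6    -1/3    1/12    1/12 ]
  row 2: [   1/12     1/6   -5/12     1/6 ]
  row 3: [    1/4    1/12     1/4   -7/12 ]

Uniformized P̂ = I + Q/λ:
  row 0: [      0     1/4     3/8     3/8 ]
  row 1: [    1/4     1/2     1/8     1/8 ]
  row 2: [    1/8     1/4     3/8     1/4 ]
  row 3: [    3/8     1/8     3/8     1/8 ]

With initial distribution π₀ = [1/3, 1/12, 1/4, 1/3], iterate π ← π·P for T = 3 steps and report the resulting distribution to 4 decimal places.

t=0: π = [0.3333, 0.0833, 0.2500, 0.3333]
t=1: π = [0.1771, 0.2292, 0.3542, 0.2396]
t=2: π = [0.1914, 0.2773, 0.3177, 0.2135]
t=3: π = [0.1891, 0.2926, 0.3057, 0.2126]

π = [0.1891, 0.2926, 0.3057, 0.2126]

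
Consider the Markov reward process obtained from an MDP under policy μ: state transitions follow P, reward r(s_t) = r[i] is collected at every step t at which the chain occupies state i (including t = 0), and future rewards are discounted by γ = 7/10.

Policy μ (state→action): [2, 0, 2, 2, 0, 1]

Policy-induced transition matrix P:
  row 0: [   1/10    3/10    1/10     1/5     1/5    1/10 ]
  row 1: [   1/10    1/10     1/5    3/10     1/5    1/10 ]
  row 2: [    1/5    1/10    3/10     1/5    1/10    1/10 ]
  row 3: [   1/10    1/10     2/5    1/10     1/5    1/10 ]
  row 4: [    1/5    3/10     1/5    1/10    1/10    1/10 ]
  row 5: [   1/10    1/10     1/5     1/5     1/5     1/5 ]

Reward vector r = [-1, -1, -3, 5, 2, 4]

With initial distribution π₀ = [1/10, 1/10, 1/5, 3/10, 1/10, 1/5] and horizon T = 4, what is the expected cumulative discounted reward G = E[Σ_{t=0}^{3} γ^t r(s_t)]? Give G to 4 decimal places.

G = 2.6312

t=0: π = [0.1000, 0.1000, 0.2000, 0.3000, 0.1000, 0.2000], E[r] = 1.7000, γ^t·E[r] = 1.700000, running G = 1.700000
t=1: π = [0.1300, 0.1400, 0.2700, 0.1700, 0.1700, 0.1200], E[r] = 0.5900, γ^t·E[r] = 0.413000, running G = 2.113000
t=2: π = [0.1440, 0.1600, 0.2480, 0.1800, 0.1560, 0.1120], E[r] = 0.6120, γ^t·E[r] = 0.299880, running G = 2.412880
t=3: π = [0.1404, 0.1600, 0.2464, 0.1824, 0.1596, 0.1112], E[r] = 0.6364, γ^t·E[r] = 0.218285, running G = 2.631165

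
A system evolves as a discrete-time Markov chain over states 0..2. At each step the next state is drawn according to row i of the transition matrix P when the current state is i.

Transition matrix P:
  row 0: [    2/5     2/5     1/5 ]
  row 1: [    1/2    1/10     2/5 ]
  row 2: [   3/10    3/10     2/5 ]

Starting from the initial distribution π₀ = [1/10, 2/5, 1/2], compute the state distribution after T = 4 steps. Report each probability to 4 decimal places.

t=0: π = [0.1000, 0.4000, 0.5000]
t=1: π = [0.3900, 0.2300, 0.3800]
t=2: π = [0.3850, 0.2930, 0.3220]
t=3: π = [0.3971, 0.2799, 0.3230]
t=4: π = [0.3957, 0.2837, 0.3206]

π = [0.3957, 0.2837, 0.3206]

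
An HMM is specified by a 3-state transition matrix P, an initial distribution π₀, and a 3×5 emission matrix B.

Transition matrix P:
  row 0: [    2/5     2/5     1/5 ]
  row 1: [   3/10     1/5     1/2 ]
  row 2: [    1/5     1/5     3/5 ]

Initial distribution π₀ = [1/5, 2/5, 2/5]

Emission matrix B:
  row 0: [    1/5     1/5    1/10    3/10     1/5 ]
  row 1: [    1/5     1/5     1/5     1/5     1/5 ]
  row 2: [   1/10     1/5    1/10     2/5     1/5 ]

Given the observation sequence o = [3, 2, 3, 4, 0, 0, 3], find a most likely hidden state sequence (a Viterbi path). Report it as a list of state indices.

t=0: δ = [6.000e-02, 8.000e-02, 1.600e-01]  (obs o_0=3)
t=1: δ = [3.200e-03, 6.400e-03, 9.600e-03]  ψ = [2, 2, 2]  (obs o_1=2)
t=2: δ = [5.760e-04, 3.840e-04, 2.304e-03]  ψ = [1, 2, 2]  (obs o_2=3)
t=3: δ = [9.216e-05, 9.216e-05, 2.765e-04]  ψ = [2, 2, 2]  (obs o_3=4)
t=4: δ = [1.106e-05, 1.106e-05, 1.659e-05]  ψ = [2, 2, 2]  (obs o_4=0)
t=5: δ = [8.847e-07, 8.847e-07, 9.953e-07]  ψ = [0, 0, 2]  (obs o_5=0)
t=6: δ = [1.062e-07, 7.078e-08, 2.389e-07]  ψ = [0, 0, 2]  (obs o_6=3)
backtrack: best end state = 2; path = [2, 2, 2, 2, 2, 2, 2]

path = [2, 2, 2, 2, 2, 2, 2]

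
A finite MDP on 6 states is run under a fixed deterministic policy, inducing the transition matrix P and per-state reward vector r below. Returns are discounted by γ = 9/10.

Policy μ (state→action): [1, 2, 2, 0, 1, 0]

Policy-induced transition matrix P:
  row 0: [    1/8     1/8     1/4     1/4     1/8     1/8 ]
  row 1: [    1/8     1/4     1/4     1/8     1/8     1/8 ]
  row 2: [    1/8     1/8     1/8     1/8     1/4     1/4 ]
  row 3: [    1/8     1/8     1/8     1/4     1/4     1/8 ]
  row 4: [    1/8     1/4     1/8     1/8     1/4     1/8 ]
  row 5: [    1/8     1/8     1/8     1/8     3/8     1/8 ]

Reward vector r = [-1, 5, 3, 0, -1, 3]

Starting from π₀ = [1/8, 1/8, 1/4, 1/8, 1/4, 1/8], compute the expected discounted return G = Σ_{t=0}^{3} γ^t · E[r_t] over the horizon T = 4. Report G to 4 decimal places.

G = 4.8921

t=0: π = [0.1250, 0.1250, 0.2500, 0.1250, 0.2500, 0.1250], E[r] = 1.3750, γ^t·E[r] = 1.375000, running G = 1.375000
t=1: π = [0.1250, 0.1719, 0.1563, 0.1563, 0.2344, 0.1563], E[r] = 1.4375, γ^t·E[r] = 1.293750, running G = 2.668750
t=2: π = [0.1250, 0.1758, 0.1621, 0.1602, 0.2324, 0.1445], E[r] = 1.4414, γ^t·E[r] = 1.167539, running G = 3.836289
t=3: π = [0.1250, 0.1760, 0.1626, 0.1606, 0.2305, 0.1453], E[r] = 1.4482, γ^t·E[r] = 1.055769, running G = 4.892058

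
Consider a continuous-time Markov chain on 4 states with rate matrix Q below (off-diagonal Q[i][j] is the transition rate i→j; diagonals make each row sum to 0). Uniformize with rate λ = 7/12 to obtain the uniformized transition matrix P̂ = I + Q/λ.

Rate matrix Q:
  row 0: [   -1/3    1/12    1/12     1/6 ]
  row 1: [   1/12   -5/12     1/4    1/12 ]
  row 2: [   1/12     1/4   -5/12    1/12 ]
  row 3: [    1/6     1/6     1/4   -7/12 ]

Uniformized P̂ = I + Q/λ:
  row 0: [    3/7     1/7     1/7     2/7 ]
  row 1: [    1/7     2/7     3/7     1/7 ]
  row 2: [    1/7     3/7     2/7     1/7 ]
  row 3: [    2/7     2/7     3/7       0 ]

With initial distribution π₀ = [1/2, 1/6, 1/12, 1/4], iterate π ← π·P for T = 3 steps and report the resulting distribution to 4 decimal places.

t=0: π = [0.5000, 0.1667, 0.0833, 0.2500]
t=1: π = [0.3214, 0.2262, 0.2738, 0.1786]
t=2: π = [0.2602, 0.2789, 0.2976, 0.1633]
t=3: π = [0.2405, 0.2911, 0.3117, 0.1567]

π = [0.2405, 0.2911, 0.3117, 0.1567]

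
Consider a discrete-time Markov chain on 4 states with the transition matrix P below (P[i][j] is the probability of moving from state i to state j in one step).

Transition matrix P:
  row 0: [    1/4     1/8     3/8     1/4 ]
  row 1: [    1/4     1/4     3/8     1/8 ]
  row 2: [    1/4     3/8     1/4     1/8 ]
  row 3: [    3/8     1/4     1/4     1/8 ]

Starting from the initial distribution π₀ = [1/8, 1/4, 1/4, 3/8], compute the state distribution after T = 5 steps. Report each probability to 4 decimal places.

π = [0.2698, 0.2558, 0.3157, 0.1587]

t=0: π = [0.1250, 0.2500, 0.2500, 0.3750]
t=1: π = [0.2969, 0.2656, 0.2969, 0.1406]
t=2: π = [0.2676, 0.2500, 0.3203, 0.1621]
t=3: π = [0.2703, 0.2566, 0.3147, 0.1584]
t=4: π = [0.2698, 0.2556, 0.3159, 0.1588]
t=5: π = [0.2698, 0.2558, 0.3157, 0.1587]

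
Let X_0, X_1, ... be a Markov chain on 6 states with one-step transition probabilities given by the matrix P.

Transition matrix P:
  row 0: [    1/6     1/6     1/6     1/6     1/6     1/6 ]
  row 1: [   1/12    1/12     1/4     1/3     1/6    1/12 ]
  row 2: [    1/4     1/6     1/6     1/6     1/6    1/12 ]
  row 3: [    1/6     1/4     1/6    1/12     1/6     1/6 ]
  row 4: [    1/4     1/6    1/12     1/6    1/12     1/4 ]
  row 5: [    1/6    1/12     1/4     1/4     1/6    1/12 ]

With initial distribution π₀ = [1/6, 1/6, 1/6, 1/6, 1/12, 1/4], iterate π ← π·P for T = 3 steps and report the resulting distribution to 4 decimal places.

π = [0.1807, 0.1569, 0.1791, 0.1899, 0.1539, 0.1396]

t=0: π = [0.1667, 0.1667, 0.1667, 0.1667, 0.0833, 0.2500]
t=1: π = [0.1736, 0.1458, 0.1944, 0.2014, 0.1597, 0.1250]
t=2: π = [0.1840, 0.1609, 0.1759, 0.1846, 0.1534, 0.1412]
t=3: π = [0.1807, 0.1569, 0.1791, 0.1899, 0.1539, 0.1396]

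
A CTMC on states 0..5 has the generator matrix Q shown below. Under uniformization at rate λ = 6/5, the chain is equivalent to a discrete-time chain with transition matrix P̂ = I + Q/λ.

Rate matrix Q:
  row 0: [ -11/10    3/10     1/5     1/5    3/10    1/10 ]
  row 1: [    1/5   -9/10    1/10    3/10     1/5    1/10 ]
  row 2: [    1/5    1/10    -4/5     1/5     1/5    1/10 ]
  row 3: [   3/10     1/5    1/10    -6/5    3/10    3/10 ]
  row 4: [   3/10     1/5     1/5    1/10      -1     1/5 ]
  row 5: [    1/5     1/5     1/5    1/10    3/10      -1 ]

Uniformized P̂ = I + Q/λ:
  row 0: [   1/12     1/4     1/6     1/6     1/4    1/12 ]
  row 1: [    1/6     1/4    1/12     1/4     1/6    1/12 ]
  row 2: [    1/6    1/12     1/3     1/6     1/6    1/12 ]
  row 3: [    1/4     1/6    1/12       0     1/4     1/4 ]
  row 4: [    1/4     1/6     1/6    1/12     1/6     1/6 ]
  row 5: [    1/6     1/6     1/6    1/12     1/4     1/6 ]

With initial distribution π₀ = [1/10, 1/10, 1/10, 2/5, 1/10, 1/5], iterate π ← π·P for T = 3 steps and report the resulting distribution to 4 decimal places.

π = [0.1803, 0.1828, 0.1681, 0.1319, 0.2034, 0.1336]

t=0: π = [0.1000, 0.1000, 0.1000, 0.4000, 0.1000, 0.2000]
t=1: π = [0.2000, 0.1750, 0.1417, 0.0833, 0.2250, 0.1750]
t=2: π = [0.1757, 0.1861, 0.1688, 0.1340, 0.2049, 0.1306]
t=3: π = [0.1803, 0.1828, 0.1681, 0.1319, 0.2034, 0.1336]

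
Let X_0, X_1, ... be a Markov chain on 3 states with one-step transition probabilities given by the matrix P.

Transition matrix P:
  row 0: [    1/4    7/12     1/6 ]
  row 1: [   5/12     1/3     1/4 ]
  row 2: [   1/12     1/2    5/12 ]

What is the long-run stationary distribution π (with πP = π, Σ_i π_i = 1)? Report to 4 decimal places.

Balance equations π_j = Σ_i π_i·P[i][j]:
  π_0 = 1/4·π_0 + 5/12·π_1 + 1/12·π_2
  π_1 = 7/12·π_0 + 1/3·π_1 + 1/2·π_2
  normalize: π_0 + π_1 + π_2 = 1
Solving the linear system gives exactly π = [19/68, 61/136, 37/136].

π = [0.2794, 0.4485, 0.2721]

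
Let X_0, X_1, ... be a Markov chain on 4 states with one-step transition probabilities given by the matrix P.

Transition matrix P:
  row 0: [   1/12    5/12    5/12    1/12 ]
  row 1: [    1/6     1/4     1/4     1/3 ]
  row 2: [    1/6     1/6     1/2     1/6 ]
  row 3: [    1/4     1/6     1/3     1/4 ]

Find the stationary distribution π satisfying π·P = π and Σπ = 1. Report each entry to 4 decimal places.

Balance equations π_j = Σ_i π_i·P[i][j]:
  π_0 = 1/12·π_0 + 1/6·π_1 + 1/6·π_2 + 1/4·π_3
  π_1 = 5/12·π_0 + 1/4·π_1 + 1/6·π_2 + 1/6·π_3
  π_2 = 5/12·π_0 + 1/4·π_1 + 1/2·π_2 + 1/3·π_3
  normalize: π_0 + π_1 + π_2 + π_3 = 1
Solving the linear system gives exactly π = [134/789, 60/263, 311/789, 164/789].

π = [0.1698, 0.2281, 0.3942, 0.2079]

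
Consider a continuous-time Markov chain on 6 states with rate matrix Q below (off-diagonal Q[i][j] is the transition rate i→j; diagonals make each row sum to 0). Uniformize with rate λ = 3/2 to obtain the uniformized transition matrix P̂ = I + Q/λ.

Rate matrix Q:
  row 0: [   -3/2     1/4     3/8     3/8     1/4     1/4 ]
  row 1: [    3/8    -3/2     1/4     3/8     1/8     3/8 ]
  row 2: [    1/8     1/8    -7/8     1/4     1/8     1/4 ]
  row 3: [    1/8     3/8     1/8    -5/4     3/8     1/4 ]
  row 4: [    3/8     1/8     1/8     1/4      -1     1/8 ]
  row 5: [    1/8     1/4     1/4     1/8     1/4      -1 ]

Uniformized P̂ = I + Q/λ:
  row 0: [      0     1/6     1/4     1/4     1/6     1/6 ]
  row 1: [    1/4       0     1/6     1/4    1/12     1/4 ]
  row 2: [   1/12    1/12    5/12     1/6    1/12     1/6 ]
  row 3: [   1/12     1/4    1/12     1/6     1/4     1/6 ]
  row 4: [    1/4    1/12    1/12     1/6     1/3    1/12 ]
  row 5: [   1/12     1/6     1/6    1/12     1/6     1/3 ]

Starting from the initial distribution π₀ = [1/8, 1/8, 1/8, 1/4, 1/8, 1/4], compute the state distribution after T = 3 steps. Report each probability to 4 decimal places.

π = [0.1243, 0.1286, 0.1955, 0.1714, 0.1853, 0.1947]

t=0: π = [0.1250, 0.1250, 0.1250, 0.2500, 0.1250, 0.2500]
t=1: π = [0.1146, 0.1458, 0.1771, 0.1667, 0.1875, 0.2083]
t=2: π = [0.1293, 0.1259, 0.1910, 0.1710, 0.1849, 0.1979]
t=3: π = [0.1243, 0.1286, 0.1955, 0.1714, 0.1853, 0.1947]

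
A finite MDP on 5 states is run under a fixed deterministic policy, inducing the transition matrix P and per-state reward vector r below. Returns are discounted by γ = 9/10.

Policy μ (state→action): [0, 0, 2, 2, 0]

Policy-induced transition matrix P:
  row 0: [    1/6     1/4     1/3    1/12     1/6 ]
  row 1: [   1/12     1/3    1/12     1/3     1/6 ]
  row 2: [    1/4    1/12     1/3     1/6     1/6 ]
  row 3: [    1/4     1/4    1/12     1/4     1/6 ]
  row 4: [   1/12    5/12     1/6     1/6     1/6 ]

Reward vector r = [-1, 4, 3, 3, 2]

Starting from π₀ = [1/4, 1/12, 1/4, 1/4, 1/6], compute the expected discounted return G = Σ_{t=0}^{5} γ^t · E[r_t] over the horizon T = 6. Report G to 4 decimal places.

G = 10.8071

t=0: π = [0.2500, 0.0833, 0.2500, 0.2500, 0.1667], E[r] = 1.9167, γ^t·E[r] = 1.916667, running G = 1.916667
t=1: π = [0.1875, 0.2431, 0.2222, 0.1806, 0.1667], E[r] = 2.3264, γ^t·E[r] = 2.093750, running G = 4.010417
t=2: π = [0.1661, 0.2610, 0.1997, 0.2066, 0.1667], E[r] = 2.4300, γ^t·E[r] = 1.968281, running G = 5.978698
t=3: π = [0.1649, 0.2663, 0.1887, 0.2135, 0.1667], E[r] = 2.4401, γ^t·E[r] = 1.778801, running G = 7.757499
t=4: π = [0.1641, 0.2685, 0.1856, 0.2151, 0.1667], E[r] = 2.4454, γ^t·E[r] = 1.604446, running G = 9.361945
t=5: π = [0.1638, 0.2692, 0.1847, 0.2157, 0.1667], E[r] = 2.4474, γ^t·E[r] = 1.445154, running G = 10.807099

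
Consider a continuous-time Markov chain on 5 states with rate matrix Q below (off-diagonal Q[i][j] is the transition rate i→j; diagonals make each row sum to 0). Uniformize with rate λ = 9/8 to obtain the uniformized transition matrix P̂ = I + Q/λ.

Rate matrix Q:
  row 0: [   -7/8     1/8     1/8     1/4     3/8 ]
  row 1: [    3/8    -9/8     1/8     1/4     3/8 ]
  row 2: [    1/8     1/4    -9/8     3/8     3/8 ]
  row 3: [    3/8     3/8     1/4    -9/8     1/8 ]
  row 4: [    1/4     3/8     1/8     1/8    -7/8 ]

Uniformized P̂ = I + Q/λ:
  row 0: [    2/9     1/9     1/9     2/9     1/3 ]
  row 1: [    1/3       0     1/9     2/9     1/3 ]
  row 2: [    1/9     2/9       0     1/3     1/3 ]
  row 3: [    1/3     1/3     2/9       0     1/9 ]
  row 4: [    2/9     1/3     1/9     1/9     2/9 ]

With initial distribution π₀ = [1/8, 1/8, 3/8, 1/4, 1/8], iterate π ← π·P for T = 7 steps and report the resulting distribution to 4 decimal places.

π = [0.2500, 0.1985, 0.1168, 0.1683, 0.2664]

t=0: π = [0.1250, 0.1250, 0.3750, 0.2500, 0.1250]
t=1: π = [0.2222, 0.2222, 0.0972, 0.1944, 0.2639]
t=2: π = [0.2577, 0.1991, 0.1219, 0.1605, 0.2608]
t=3: π = [0.2486, 0.1962, 0.1154, 0.1711, 0.2687]
t=4: π = [0.2502, 0.1999, 0.1173, 0.1672, 0.2655]
t=5: π = [0.2500, 0.1981, 0.1167, 0.1686, 0.2667]
t=6: π = [0.2500, 0.1988, 0.1169, 0.1681, 0.2662]
t=7: π = [0.2500, 0.1985, 0.1168, 0.1683, 0.2664]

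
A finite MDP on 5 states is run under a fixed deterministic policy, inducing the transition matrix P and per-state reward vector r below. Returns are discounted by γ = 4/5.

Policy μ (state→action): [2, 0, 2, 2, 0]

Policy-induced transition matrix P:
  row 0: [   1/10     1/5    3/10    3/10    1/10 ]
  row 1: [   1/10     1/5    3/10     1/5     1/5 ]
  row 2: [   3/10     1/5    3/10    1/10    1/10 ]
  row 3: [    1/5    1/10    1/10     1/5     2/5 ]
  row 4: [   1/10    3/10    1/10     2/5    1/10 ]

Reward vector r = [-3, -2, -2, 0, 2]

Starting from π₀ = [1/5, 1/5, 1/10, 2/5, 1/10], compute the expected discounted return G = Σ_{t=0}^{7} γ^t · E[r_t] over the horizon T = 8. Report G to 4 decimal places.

G = -3.8010

t=0: π = [0.2000, 0.2000, 0.1000, 0.4000, 0.1000], E[r] = -1.0000, γ^t·E[r] = -1.000000, running G = -1.000000
t=1: π = [0.1600, 0.1700, 0.2000, 0.2300, 0.2400], E[r] = -0.7400, γ^t·E[r] = -0.592000, running G = -1.592000
t=2: π = [0.1630, 0.2010, 0.2060, 0.2440, 0.1860], E[r] = -0.9310, γ^t·E[r] = -0.595840, running G = -2.187840
t=3: π = [0.1656, 0.1942, 0.2140, 0.2329, 0.1933], E[r] = -0.9266, γ^t·E[r] = -0.474419, running G = -2.662259
t=4: π = [0.1661, 0.1960, 0.2148, 0.2338, 0.1893], E[r] = -0.9413, γ^t·E[r] = -0.385552, running G = -3.047812
t=5: π = [0.1663, 0.1955, 0.2154, 0.2330, 0.1898], E[r] = -0.9414, γ^t·E[r] = -0.308462, running G = -3.356274
t=6: π = [0.1664, 0.1957, 0.2155, 0.2330, 0.1895], E[r] = -0.9425, γ^t·E[r] = -0.247064, running G = -3.603338
t=7: π = [0.1664, 0.1956, 0.2155, 0.2330, 0.1895], E[r] = -0.9425, γ^t·E[r] = -0.197658, running G = -3.800996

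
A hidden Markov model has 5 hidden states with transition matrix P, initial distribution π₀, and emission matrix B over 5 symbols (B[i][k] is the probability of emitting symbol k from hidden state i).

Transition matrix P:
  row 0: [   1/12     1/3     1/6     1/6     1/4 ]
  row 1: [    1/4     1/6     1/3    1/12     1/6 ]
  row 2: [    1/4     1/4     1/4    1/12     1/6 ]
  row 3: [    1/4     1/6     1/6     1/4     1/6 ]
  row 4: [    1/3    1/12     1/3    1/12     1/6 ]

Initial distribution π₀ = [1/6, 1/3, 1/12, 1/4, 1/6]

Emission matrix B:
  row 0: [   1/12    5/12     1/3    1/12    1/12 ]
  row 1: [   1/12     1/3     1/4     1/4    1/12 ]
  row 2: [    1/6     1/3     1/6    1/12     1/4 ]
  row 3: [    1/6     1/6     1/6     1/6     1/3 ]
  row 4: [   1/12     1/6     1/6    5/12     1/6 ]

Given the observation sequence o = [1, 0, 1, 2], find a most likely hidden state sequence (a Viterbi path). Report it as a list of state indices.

path = [1, 2, 0, 1]

t=0: δ = [6.944e-02, 1.111e-01, 2.778e-02, 4.167e-02, 2.778e-02]  (obs o_0=1)
t=1: δ = [2.315e-03, 1.929e-03, 6.173e-03, 1.929e-03, 1.543e-03]  ψ = [1, 0, 1, 0, 1]  (obs o_1=0)
t=2: δ = [6.430e-04, 5.144e-04, 5.144e-04, 8.573e-05, 1.715e-04]  ψ = [2, 2, 2, 2, 2]  (obs o_2=1)
t=3: δ = [4.287e-05, 5.358e-05, 2.858e-05, 1.786e-05, 2.679e-05]  ψ = [1, 0, 1, 0, 0]  (obs o_3=2)
backtrack: best end state = 1; path = [1, 2, 0, 1]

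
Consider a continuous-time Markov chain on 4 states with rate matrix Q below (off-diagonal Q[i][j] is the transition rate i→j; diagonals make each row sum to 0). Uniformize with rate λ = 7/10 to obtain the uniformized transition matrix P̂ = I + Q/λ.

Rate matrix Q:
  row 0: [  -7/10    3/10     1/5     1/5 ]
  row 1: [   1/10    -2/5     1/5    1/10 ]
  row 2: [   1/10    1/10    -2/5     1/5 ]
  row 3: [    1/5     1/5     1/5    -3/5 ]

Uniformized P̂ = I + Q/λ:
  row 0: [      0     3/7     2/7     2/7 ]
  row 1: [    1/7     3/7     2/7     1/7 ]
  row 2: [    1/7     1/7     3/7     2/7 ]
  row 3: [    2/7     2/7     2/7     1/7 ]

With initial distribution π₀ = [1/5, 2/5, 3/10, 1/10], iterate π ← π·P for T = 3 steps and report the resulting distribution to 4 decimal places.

t=0: π = [0.2000, 0.4000, 0.3000, 0.1000]
t=1: π = [0.1286, 0.3286, 0.3286, 0.2143]
t=2: π = [0.1551, 0.3041, 0.3327, 0.2082]
t=3: π = [0.1504, 0.3038, 0.3332, 0.2125]

π = [0.1504, 0.3038, 0.3332, 0.2125]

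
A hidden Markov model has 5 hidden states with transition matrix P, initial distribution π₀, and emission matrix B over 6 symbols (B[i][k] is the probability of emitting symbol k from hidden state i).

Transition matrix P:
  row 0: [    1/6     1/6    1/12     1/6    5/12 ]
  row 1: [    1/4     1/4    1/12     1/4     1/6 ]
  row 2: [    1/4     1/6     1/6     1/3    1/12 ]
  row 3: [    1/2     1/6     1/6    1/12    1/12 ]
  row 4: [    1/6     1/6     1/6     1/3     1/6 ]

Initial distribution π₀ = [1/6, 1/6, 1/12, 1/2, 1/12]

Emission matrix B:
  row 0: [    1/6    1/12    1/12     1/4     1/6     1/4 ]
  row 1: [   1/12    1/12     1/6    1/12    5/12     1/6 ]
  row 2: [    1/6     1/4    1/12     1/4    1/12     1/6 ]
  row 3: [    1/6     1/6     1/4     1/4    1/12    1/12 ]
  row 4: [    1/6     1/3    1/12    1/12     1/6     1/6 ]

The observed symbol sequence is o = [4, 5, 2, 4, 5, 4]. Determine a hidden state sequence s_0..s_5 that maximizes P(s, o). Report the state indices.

t=0: δ = [2.778e-02, 6.944e-02, 6.944e-03, 4.167e-02, 1.389e-02]  (obs o_0=4)
t=1: δ = [5.208e-03, 2.894e-03, 1.157e-03, 1.447e-03, 1.929e-03]  ψ = [3, 1, 3, 1, 0]  (obs o_1=5)
t=2: δ = [7.234e-05, 1.447e-04, 3.617e-05, 2.170e-04, 1.808e-04]  ψ = [0, 0, 0, 0, 0]  (obs o_2=2)
t=3: δ = [1.808e-05, 1.507e-05, 3.014e-06, 5.023e-06, 5.023e-06]  ψ = [3, 1, 3, 4, 0]  (obs o_3=4)
t=4: δ = [9.419e-07, 6.279e-07, 2.512e-07, 3.140e-07, 1.256e-06]  ψ = [1, 1, 0, 1, 0]  (obs o_4=5)
t=5: δ = [3.489e-08, 8.721e-08, 1.744e-08, 3.489e-08, 6.541e-08]  ψ = [4, 4, 4, 4, 0]  (obs o_5=4)
backtrack: best end state = 1; path = [3, 0, 3, 0, 4, 1]

path = [3, 0, 3, 0, 4, 1]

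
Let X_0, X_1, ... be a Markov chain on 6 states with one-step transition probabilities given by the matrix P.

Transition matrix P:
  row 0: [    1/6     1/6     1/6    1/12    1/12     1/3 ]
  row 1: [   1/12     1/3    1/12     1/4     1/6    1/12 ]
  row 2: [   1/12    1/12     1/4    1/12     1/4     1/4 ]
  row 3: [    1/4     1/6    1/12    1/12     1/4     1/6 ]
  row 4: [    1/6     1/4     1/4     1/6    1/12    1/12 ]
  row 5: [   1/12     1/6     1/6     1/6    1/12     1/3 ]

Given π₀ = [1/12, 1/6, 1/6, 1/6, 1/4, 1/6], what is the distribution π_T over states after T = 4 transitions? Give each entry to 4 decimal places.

t=0: π = [0.0833, 0.1667, 0.1667, 0.1667, 0.2500, 0.1667]
t=1: π = [0.1389, 0.2014, 0.1736, 0.1458, 0.1528, 0.1875]
t=2: π = [0.1319, 0.1985, 0.1649, 0.1453, 0.1534, 0.2060]
t=3: π = [0.1313, 0.1988, 0.1645, 0.1464, 0.1516, 0.2074]
t=4: π = [0.1313, 0.1987, 0.1642, 0.1464, 0.1517, 0.2076]

π = [0.1313, 0.1987, 0.1642, 0.1464, 0.1517, 0.2076]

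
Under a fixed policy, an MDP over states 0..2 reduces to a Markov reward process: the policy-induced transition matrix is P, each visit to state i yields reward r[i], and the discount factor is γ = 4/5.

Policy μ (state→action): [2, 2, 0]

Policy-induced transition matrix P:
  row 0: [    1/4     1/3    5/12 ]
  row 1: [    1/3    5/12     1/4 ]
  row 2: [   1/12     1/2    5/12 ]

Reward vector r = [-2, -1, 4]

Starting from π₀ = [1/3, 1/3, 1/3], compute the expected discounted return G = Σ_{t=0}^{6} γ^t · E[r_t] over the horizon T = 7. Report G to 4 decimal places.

t=0: π = [0.3333, 0.3333, 0.3333], E[r] = 0.3333, γ^t·E[r] = 0.333333, running G = 0.333333
t=1: π = [0.2222, 0.4167, 0.3611], E[r] = 0.5833, γ^t·E[r] = 0.466667, running G = 0.800000
t=2: π = [0.2245, 0.4282, 0.3472], E[r] = 0.5116, γ^t·E[r] = 0.327407, running G = 1.127407
t=3: π = [0.2278, 0.4269, 0.3453], E[r] = 0.4986, γ^t·E[r] = 0.255309, running G = 1.382716
t=4: π = [0.2280, 0.4265, 0.3455], E[r] = 0.4996, γ^t·E[r] = 0.204622, running G = 1.587338
t=5: π = [0.2280, 0.4265, 0.3456], E[r] = 0.5000, γ^t·E[r] = 0.163840, running G = 1.751179
t=6: π = [0.2279, 0.4265, 0.3456], E[r] = 0.5000, γ^t·E[r] = 0.131075, running G = 1.882254

G = 1.8823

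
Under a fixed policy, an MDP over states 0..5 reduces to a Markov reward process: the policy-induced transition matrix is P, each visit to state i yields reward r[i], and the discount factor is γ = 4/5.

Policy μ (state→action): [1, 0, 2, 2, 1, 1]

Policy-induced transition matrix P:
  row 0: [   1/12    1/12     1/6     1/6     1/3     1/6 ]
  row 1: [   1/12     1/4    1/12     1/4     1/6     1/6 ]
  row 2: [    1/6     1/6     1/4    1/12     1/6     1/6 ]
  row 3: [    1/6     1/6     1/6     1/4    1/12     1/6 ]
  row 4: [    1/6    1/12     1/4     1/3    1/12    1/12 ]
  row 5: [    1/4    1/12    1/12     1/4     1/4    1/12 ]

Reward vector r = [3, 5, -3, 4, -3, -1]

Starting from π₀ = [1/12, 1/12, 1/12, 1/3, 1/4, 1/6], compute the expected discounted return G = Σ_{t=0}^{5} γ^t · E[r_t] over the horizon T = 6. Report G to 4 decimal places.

G = 3.3424

t=0: π = [0.0833, 0.0833, 0.0833, 0.3333, 0.2500, 0.1667], E[r] = 0.8333, γ^t·E[r] = 0.833333, running G = 0.833333
t=1: π = [0.1667, 0.1319, 0.1736, 0.2500, 0.1458, 0.1319], E[r] = 1.0694, γ^t·E[r] = 0.855556, running G = 1.688889
t=2: π = [0.1528, 0.1406, 0.1713, 0.2193, 0.1725, 0.1435], E[r] = 0.8640, γ^t·E[r] = 0.552963, running G = 2.241852
t=3: π = [0.1542, 0.1393, 0.1716, 0.2231, 0.1714, 0.1403], E[r] = 0.8819, γ^t·E[r] = 0.451556, running G = 2.693407
t=4: π = [0.1539, 0.1394, 0.1720, 0.2228, 0.1712, 0.1407], E[r] = 0.8802, γ^t·E[r] = 0.360530, running G = 3.053937
t=5: π = [0.1539, 0.1395, 0.1719, 0.2228, 0.1712, 0.1407], E[r] = 0.8803, γ^t·E[r] = 0.288449, running G = 3.342387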